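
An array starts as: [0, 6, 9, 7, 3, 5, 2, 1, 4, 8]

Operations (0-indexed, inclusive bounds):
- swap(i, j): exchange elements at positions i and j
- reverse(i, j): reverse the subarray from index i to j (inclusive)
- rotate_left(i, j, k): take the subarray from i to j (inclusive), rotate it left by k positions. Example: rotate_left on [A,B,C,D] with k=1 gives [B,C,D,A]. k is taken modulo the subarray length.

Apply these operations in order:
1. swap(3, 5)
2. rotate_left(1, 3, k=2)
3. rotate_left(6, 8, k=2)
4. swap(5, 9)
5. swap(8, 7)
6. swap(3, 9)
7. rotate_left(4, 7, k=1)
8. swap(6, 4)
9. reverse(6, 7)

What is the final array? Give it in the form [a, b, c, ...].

Answer: [0, 5, 6, 7, 1, 4, 3, 8, 2, 9]

Derivation:
After 1 (swap(3, 5)): [0, 6, 9, 5, 3, 7, 2, 1, 4, 8]
After 2 (rotate_left(1, 3, k=2)): [0, 5, 6, 9, 3, 7, 2, 1, 4, 8]
After 3 (rotate_left(6, 8, k=2)): [0, 5, 6, 9, 3, 7, 4, 2, 1, 8]
After 4 (swap(5, 9)): [0, 5, 6, 9, 3, 8, 4, 2, 1, 7]
After 5 (swap(8, 7)): [0, 5, 6, 9, 3, 8, 4, 1, 2, 7]
After 6 (swap(3, 9)): [0, 5, 6, 7, 3, 8, 4, 1, 2, 9]
After 7 (rotate_left(4, 7, k=1)): [0, 5, 6, 7, 8, 4, 1, 3, 2, 9]
After 8 (swap(6, 4)): [0, 5, 6, 7, 1, 4, 8, 3, 2, 9]
After 9 (reverse(6, 7)): [0, 5, 6, 7, 1, 4, 3, 8, 2, 9]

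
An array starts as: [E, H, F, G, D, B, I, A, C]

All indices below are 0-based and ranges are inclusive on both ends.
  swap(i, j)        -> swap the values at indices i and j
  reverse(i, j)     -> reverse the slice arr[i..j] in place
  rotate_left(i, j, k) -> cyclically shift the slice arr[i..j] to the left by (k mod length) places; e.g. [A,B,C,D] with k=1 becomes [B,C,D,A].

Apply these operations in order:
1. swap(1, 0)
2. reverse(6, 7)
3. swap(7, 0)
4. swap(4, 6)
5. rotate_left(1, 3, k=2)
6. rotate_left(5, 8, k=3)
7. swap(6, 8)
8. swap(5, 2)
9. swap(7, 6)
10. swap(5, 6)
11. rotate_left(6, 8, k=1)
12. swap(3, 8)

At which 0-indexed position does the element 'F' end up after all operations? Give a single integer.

Answer: 8

Derivation:
After 1 (swap(1, 0)): [H, E, F, G, D, B, I, A, C]
After 2 (reverse(6, 7)): [H, E, F, G, D, B, A, I, C]
After 3 (swap(7, 0)): [I, E, F, G, D, B, A, H, C]
After 4 (swap(4, 6)): [I, E, F, G, A, B, D, H, C]
After 5 (rotate_left(1, 3, k=2)): [I, G, E, F, A, B, D, H, C]
After 6 (rotate_left(5, 8, k=3)): [I, G, E, F, A, C, B, D, H]
After 7 (swap(6, 8)): [I, G, E, F, A, C, H, D, B]
After 8 (swap(5, 2)): [I, G, C, F, A, E, H, D, B]
After 9 (swap(7, 6)): [I, G, C, F, A, E, D, H, B]
After 10 (swap(5, 6)): [I, G, C, F, A, D, E, H, B]
After 11 (rotate_left(6, 8, k=1)): [I, G, C, F, A, D, H, B, E]
After 12 (swap(3, 8)): [I, G, C, E, A, D, H, B, F]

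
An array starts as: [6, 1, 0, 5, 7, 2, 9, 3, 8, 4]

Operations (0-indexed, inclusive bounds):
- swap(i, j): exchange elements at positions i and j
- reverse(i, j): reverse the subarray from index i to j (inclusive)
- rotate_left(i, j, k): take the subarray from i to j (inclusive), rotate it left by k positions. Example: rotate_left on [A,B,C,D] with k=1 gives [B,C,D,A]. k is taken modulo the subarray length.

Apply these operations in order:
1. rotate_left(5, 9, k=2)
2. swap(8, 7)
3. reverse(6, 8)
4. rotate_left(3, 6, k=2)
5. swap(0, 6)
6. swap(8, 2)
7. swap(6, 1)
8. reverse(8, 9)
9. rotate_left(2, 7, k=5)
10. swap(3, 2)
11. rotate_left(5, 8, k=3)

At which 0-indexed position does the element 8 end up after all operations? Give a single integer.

After 1 (rotate_left(5, 9, k=2)): [6, 1, 0, 5, 7, 3, 8, 4, 2, 9]
After 2 (swap(8, 7)): [6, 1, 0, 5, 7, 3, 8, 2, 4, 9]
After 3 (reverse(6, 8)): [6, 1, 0, 5, 7, 3, 4, 2, 8, 9]
After 4 (rotate_left(3, 6, k=2)): [6, 1, 0, 3, 4, 5, 7, 2, 8, 9]
After 5 (swap(0, 6)): [7, 1, 0, 3, 4, 5, 6, 2, 8, 9]
After 6 (swap(8, 2)): [7, 1, 8, 3, 4, 5, 6, 2, 0, 9]
After 7 (swap(6, 1)): [7, 6, 8, 3, 4, 5, 1, 2, 0, 9]
After 8 (reverse(8, 9)): [7, 6, 8, 3, 4, 5, 1, 2, 9, 0]
After 9 (rotate_left(2, 7, k=5)): [7, 6, 2, 8, 3, 4, 5, 1, 9, 0]
After 10 (swap(3, 2)): [7, 6, 8, 2, 3, 4, 5, 1, 9, 0]
After 11 (rotate_left(5, 8, k=3)): [7, 6, 8, 2, 3, 9, 4, 5, 1, 0]

Answer: 2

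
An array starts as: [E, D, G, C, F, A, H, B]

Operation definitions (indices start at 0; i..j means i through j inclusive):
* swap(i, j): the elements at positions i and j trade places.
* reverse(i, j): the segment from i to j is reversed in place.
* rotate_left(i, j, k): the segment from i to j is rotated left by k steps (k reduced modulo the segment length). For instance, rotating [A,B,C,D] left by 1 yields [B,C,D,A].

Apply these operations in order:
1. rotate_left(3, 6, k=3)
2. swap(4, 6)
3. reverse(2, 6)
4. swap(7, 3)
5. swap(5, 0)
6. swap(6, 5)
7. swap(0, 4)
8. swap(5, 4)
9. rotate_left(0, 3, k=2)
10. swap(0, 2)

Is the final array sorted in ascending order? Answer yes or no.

After 1 (rotate_left(3, 6, k=3)): [E, D, G, H, C, F, A, B]
After 2 (swap(4, 6)): [E, D, G, H, A, F, C, B]
After 3 (reverse(2, 6)): [E, D, C, F, A, H, G, B]
After 4 (swap(7, 3)): [E, D, C, B, A, H, G, F]
After 5 (swap(5, 0)): [H, D, C, B, A, E, G, F]
After 6 (swap(6, 5)): [H, D, C, B, A, G, E, F]
After 7 (swap(0, 4)): [A, D, C, B, H, G, E, F]
After 8 (swap(5, 4)): [A, D, C, B, G, H, E, F]
After 9 (rotate_left(0, 3, k=2)): [C, B, A, D, G, H, E, F]
After 10 (swap(0, 2)): [A, B, C, D, G, H, E, F]

Answer: no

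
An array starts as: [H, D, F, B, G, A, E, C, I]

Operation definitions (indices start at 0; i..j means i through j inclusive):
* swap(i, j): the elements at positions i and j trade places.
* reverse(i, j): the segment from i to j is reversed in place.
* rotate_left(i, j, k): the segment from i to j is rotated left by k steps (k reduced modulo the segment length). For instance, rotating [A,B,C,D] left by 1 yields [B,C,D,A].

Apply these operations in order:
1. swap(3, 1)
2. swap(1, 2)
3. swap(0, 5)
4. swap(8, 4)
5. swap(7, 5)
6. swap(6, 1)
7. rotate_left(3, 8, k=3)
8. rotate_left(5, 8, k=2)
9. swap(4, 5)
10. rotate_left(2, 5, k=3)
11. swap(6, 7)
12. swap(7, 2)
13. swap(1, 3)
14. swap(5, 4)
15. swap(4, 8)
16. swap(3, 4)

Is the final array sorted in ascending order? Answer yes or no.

After 1 (swap(3, 1)): [H, B, F, D, G, A, E, C, I]
After 2 (swap(1, 2)): [H, F, B, D, G, A, E, C, I]
After 3 (swap(0, 5)): [A, F, B, D, G, H, E, C, I]
After 4 (swap(8, 4)): [A, F, B, D, I, H, E, C, G]
After 5 (swap(7, 5)): [A, F, B, D, I, C, E, H, G]
After 6 (swap(6, 1)): [A, E, B, D, I, C, F, H, G]
After 7 (rotate_left(3, 8, k=3)): [A, E, B, F, H, G, D, I, C]
After 8 (rotate_left(5, 8, k=2)): [A, E, B, F, H, I, C, G, D]
After 9 (swap(4, 5)): [A, E, B, F, I, H, C, G, D]
After 10 (rotate_left(2, 5, k=3)): [A, E, H, B, F, I, C, G, D]
After 11 (swap(6, 7)): [A, E, H, B, F, I, G, C, D]
After 12 (swap(7, 2)): [A, E, C, B, F, I, G, H, D]
After 13 (swap(1, 3)): [A, B, C, E, F, I, G, H, D]
After 14 (swap(5, 4)): [A, B, C, E, I, F, G, H, D]
After 15 (swap(4, 8)): [A, B, C, E, D, F, G, H, I]
After 16 (swap(3, 4)): [A, B, C, D, E, F, G, H, I]

Answer: yes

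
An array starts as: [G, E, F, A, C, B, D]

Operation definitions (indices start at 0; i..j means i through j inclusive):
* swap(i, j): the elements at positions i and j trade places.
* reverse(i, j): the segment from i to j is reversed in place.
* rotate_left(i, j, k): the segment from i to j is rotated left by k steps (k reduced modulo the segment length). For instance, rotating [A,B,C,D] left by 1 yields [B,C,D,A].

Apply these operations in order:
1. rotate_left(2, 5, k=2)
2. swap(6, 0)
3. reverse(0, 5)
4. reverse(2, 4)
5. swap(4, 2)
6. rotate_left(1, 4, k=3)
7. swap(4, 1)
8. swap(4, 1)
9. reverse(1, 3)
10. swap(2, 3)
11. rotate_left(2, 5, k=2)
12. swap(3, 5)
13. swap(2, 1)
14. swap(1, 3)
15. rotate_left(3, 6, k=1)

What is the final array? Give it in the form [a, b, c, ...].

After 1 (rotate_left(2, 5, k=2)): [G, E, C, B, F, A, D]
After 2 (swap(6, 0)): [D, E, C, B, F, A, G]
After 3 (reverse(0, 5)): [A, F, B, C, E, D, G]
After 4 (reverse(2, 4)): [A, F, E, C, B, D, G]
After 5 (swap(4, 2)): [A, F, B, C, E, D, G]
After 6 (rotate_left(1, 4, k=3)): [A, E, F, B, C, D, G]
After 7 (swap(4, 1)): [A, C, F, B, E, D, G]
After 8 (swap(4, 1)): [A, E, F, B, C, D, G]
After 9 (reverse(1, 3)): [A, B, F, E, C, D, G]
After 10 (swap(2, 3)): [A, B, E, F, C, D, G]
After 11 (rotate_left(2, 5, k=2)): [A, B, C, D, E, F, G]
After 12 (swap(3, 5)): [A, B, C, F, E, D, G]
After 13 (swap(2, 1)): [A, C, B, F, E, D, G]
After 14 (swap(1, 3)): [A, F, B, C, E, D, G]
After 15 (rotate_left(3, 6, k=1)): [A, F, B, E, D, G, C]

Answer: [A, F, B, E, D, G, C]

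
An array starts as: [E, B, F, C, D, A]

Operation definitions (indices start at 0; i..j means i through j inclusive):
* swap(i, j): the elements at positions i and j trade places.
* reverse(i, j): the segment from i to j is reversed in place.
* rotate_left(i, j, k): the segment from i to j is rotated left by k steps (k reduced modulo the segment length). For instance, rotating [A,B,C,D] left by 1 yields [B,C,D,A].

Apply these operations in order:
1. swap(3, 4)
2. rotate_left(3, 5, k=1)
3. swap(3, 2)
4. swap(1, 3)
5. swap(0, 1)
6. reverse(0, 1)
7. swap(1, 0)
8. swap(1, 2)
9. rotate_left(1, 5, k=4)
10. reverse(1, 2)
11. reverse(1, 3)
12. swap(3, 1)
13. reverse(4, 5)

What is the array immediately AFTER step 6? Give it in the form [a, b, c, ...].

Answer: [E, F, C, B, A, D]

Derivation:
After 1 (swap(3, 4)): [E, B, F, D, C, A]
After 2 (rotate_left(3, 5, k=1)): [E, B, F, C, A, D]
After 3 (swap(3, 2)): [E, B, C, F, A, D]
After 4 (swap(1, 3)): [E, F, C, B, A, D]
After 5 (swap(0, 1)): [F, E, C, B, A, D]
After 6 (reverse(0, 1)): [E, F, C, B, A, D]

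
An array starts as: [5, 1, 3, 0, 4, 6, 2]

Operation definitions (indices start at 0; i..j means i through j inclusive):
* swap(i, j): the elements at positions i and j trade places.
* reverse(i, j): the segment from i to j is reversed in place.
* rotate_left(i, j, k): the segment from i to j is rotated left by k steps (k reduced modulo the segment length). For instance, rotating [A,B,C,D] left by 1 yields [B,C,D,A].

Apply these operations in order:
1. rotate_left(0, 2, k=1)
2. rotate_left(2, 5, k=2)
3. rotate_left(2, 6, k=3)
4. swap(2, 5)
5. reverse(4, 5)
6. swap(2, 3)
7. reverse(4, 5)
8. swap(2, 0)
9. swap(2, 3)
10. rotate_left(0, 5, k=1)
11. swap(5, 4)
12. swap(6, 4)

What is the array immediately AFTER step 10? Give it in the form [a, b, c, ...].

After 1 (rotate_left(0, 2, k=1)): [1, 3, 5, 0, 4, 6, 2]
After 2 (rotate_left(2, 5, k=2)): [1, 3, 4, 6, 5, 0, 2]
After 3 (rotate_left(2, 6, k=3)): [1, 3, 0, 2, 4, 6, 5]
After 4 (swap(2, 5)): [1, 3, 6, 2, 4, 0, 5]
After 5 (reverse(4, 5)): [1, 3, 6, 2, 0, 4, 5]
After 6 (swap(2, 3)): [1, 3, 2, 6, 0, 4, 5]
After 7 (reverse(4, 5)): [1, 3, 2, 6, 4, 0, 5]
After 8 (swap(2, 0)): [2, 3, 1, 6, 4, 0, 5]
After 9 (swap(2, 3)): [2, 3, 6, 1, 4, 0, 5]
After 10 (rotate_left(0, 5, k=1)): [3, 6, 1, 4, 0, 2, 5]

Answer: [3, 6, 1, 4, 0, 2, 5]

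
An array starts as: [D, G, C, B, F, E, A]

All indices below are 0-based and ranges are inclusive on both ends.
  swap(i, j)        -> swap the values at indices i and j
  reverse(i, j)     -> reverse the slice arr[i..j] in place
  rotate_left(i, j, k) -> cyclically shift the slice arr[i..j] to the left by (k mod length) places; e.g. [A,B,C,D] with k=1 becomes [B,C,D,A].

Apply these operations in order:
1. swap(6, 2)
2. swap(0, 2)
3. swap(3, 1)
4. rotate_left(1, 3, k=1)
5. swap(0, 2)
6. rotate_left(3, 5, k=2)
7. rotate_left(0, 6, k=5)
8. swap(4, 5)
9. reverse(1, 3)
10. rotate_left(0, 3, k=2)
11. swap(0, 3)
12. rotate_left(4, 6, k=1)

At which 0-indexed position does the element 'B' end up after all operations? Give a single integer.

Answer: 5

Derivation:
After 1 (swap(6, 2)): [D, G, A, B, F, E, C]
After 2 (swap(0, 2)): [A, G, D, B, F, E, C]
After 3 (swap(3, 1)): [A, B, D, G, F, E, C]
After 4 (rotate_left(1, 3, k=1)): [A, D, G, B, F, E, C]
After 5 (swap(0, 2)): [G, D, A, B, F, E, C]
After 6 (rotate_left(3, 5, k=2)): [G, D, A, E, B, F, C]
After 7 (rotate_left(0, 6, k=5)): [F, C, G, D, A, E, B]
After 8 (swap(4, 5)): [F, C, G, D, E, A, B]
After 9 (reverse(1, 3)): [F, D, G, C, E, A, B]
After 10 (rotate_left(0, 3, k=2)): [G, C, F, D, E, A, B]
After 11 (swap(0, 3)): [D, C, F, G, E, A, B]
After 12 (rotate_left(4, 6, k=1)): [D, C, F, G, A, B, E]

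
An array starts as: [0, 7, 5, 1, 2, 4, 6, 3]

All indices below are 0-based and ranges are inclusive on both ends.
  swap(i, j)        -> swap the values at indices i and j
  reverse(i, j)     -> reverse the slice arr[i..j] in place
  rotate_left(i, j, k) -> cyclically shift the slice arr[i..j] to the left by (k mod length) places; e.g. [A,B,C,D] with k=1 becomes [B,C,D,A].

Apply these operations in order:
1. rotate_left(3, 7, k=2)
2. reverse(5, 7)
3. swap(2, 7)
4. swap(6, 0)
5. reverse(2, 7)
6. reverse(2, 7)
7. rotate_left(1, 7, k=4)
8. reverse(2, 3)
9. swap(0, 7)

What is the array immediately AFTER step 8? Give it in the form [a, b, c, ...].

After 1 (rotate_left(3, 7, k=2)): [0, 7, 5, 4, 6, 3, 1, 2]
After 2 (reverse(5, 7)): [0, 7, 5, 4, 6, 2, 1, 3]
After 3 (swap(2, 7)): [0, 7, 3, 4, 6, 2, 1, 5]
After 4 (swap(6, 0)): [1, 7, 3, 4, 6, 2, 0, 5]
After 5 (reverse(2, 7)): [1, 7, 5, 0, 2, 6, 4, 3]
After 6 (reverse(2, 7)): [1, 7, 3, 4, 6, 2, 0, 5]
After 7 (rotate_left(1, 7, k=4)): [1, 2, 0, 5, 7, 3, 4, 6]
After 8 (reverse(2, 3)): [1, 2, 5, 0, 7, 3, 4, 6]

Answer: [1, 2, 5, 0, 7, 3, 4, 6]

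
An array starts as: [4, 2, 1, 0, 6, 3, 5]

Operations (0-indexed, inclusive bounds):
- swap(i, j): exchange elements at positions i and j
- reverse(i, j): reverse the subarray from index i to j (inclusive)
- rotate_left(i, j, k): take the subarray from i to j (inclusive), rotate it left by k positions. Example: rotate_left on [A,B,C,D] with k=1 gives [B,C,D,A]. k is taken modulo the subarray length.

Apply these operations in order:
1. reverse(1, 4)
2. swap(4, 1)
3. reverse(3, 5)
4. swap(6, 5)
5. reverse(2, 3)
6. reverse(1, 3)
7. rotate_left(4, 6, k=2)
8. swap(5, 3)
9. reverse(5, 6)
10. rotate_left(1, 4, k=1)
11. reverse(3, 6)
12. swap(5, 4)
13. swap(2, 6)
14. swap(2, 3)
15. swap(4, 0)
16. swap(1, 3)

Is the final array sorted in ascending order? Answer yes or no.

Answer: yes

Derivation:
After 1 (reverse(1, 4)): [4, 6, 0, 1, 2, 3, 5]
After 2 (swap(4, 1)): [4, 2, 0, 1, 6, 3, 5]
After 3 (reverse(3, 5)): [4, 2, 0, 3, 6, 1, 5]
After 4 (swap(6, 5)): [4, 2, 0, 3, 6, 5, 1]
After 5 (reverse(2, 3)): [4, 2, 3, 0, 6, 5, 1]
After 6 (reverse(1, 3)): [4, 0, 3, 2, 6, 5, 1]
After 7 (rotate_left(4, 6, k=2)): [4, 0, 3, 2, 1, 6, 5]
After 8 (swap(5, 3)): [4, 0, 3, 6, 1, 2, 5]
After 9 (reverse(5, 6)): [4, 0, 3, 6, 1, 5, 2]
After 10 (rotate_left(1, 4, k=1)): [4, 3, 6, 1, 0, 5, 2]
After 11 (reverse(3, 6)): [4, 3, 6, 2, 5, 0, 1]
After 12 (swap(5, 4)): [4, 3, 6, 2, 0, 5, 1]
After 13 (swap(2, 6)): [4, 3, 1, 2, 0, 5, 6]
After 14 (swap(2, 3)): [4, 3, 2, 1, 0, 5, 6]
After 15 (swap(4, 0)): [0, 3, 2, 1, 4, 5, 6]
After 16 (swap(1, 3)): [0, 1, 2, 3, 4, 5, 6]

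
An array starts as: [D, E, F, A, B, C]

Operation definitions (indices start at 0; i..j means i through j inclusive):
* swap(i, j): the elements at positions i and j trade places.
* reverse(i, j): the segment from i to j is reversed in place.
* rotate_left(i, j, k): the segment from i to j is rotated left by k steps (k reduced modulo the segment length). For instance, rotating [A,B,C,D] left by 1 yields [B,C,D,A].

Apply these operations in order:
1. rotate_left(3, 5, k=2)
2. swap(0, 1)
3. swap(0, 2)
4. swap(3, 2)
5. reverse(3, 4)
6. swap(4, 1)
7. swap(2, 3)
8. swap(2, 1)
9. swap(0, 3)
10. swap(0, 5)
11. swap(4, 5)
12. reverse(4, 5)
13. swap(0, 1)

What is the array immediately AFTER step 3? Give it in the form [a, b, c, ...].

Answer: [F, D, E, C, A, B]

Derivation:
After 1 (rotate_left(3, 5, k=2)): [D, E, F, C, A, B]
After 2 (swap(0, 1)): [E, D, F, C, A, B]
After 3 (swap(0, 2)): [F, D, E, C, A, B]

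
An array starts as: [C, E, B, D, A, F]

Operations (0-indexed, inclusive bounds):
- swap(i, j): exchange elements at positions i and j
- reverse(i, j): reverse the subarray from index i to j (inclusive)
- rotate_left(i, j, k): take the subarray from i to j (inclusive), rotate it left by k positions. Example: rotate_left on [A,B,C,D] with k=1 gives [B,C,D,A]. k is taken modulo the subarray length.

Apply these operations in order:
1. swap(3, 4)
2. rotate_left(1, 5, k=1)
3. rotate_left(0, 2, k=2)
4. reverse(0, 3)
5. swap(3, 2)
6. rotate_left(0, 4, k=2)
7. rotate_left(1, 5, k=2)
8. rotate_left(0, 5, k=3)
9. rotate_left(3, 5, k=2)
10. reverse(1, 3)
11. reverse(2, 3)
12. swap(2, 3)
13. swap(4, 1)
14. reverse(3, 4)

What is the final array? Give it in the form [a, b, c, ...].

Answer: [E, A, F, B, C, D]

Derivation:
After 1 (swap(3, 4)): [C, E, B, A, D, F]
After 2 (rotate_left(1, 5, k=1)): [C, B, A, D, F, E]
After 3 (rotate_left(0, 2, k=2)): [A, C, B, D, F, E]
After 4 (reverse(0, 3)): [D, B, C, A, F, E]
After 5 (swap(3, 2)): [D, B, A, C, F, E]
After 6 (rotate_left(0, 4, k=2)): [A, C, F, D, B, E]
After 7 (rotate_left(1, 5, k=2)): [A, D, B, E, C, F]
After 8 (rotate_left(0, 5, k=3)): [E, C, F, A, D, B]
After 9 (rotate_left(3, 5, k=2)): [E, C, F, B, A, D]
After 10 (reverse(1, 3)): [E, B, F, C, A, D]
After 11 (reverse(2, 3)): [E, B, C, F, A, D]
After 12 (swap(2, 3)): [E, B, F, C, A, D]
After 13 (swap(4, 1)): [E, A, F, C, B, D]
After 14 (reverse(3, 4)): [E, A, F, B, C, D]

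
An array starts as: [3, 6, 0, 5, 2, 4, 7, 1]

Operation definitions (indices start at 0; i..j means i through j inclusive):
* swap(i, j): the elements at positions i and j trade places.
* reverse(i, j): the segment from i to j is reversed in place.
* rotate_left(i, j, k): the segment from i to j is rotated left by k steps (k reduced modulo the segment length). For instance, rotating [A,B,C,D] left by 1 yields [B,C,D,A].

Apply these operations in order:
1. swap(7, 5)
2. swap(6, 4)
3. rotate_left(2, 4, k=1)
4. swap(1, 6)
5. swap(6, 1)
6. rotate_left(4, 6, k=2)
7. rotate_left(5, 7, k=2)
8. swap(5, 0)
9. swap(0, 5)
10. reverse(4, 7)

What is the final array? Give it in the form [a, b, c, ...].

After 1 (swap(7, 5)): [3, 6, 0, 5, 2, 1, 7, 4]
After 2 (swap(6, 4)): [3, 6, 0, 5, 7, 1, 2, 4]
After 3 (rotate_left(2, 4, k=1)): [3, 6, 5, 7, 0, 1, 2, 4]
After 4 (swap(1, 6)): [3, 2, 5, 7, 0, 1, 6, 4]
After 5 (swap(6, 1)): [3, 6, 5, 7, 0, 1, 2, 4]
After 6 (rotate_left(4, 6, k=2)): [3, 6, 5, 7, 2, 0, 1, 4]
After 7 (rotate_left(5, 7, k=2)): [3, 6, 5, 7, 2, 4, 0, 1]
After 8 (swap(5, 0)): [4, 6, 5, 7, 2, 3, 0, 1]
After 9 (swap(0, 5)): [3, 6, 5, 7, 2, 4, 0, 1]
After 10 (reverse(4, 7)): [3, 6, 5, 7, 1, 0, 4, 2]

Answer: [3, 6, 5, 7, 1, 0, 4, 2]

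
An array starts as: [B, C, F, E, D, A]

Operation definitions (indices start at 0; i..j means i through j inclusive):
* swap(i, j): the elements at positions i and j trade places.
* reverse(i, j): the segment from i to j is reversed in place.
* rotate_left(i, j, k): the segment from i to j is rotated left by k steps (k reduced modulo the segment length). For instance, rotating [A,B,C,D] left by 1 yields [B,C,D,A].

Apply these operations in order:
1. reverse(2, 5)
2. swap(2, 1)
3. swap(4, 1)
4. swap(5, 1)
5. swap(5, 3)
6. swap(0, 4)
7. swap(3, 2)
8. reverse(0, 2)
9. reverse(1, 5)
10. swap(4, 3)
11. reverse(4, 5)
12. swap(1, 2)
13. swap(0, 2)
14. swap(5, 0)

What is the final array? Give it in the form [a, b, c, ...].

Answer: [C, B, E, A, F, D]

Derivation:
After 1 (reverse(2, 5)): [B, C, A, D, E, F]
After 2 (swap(2, 1)): [B, A, C, D, E, F]
After 3 (swap(4, 1)): [B, E, C, D, A, F]
After 4 (swap(5, 1)): [B, F, C, D, A, E]
After 5 (swap(5, 3)): [B, F, C, E, A, D]
After 6 (swap(0, 4)): [A, F, C, E, B, D]
After 7 (swap(3, 2)): [A, F, E, C, B, D]
After 8 (reverse(0, 2)): [E, F, A, C, B, D]
After 9 (reverse(1, 5)): [E, D, B, C, A, F]
After 10 (swap(4, 3)): [E, D, B, A, C, F]
After 11 (reverse(4, 5)): [E, D, B, A, F, C]
After 12 (swap(1, 2)): [E, B, D, A, F, C]
After 13 (swap(0, 2)): [D, B, E, A, F, C]
After 14 (swap(5, 0)): [C, B, E, A, F, D]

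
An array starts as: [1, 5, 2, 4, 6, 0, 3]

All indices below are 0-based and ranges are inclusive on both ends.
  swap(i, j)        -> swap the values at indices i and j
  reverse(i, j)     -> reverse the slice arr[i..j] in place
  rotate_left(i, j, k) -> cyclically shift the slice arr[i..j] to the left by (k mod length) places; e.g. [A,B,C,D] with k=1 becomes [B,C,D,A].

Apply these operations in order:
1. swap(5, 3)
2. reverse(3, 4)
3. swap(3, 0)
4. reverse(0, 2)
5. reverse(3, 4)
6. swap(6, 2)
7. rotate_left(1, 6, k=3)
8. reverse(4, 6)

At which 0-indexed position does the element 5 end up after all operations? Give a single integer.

Answer: 6

Derivation:
After 1 (swap(5, 3)): [1, 5, 2, 0, 6, 4, 3]
After 2 (reverse(3, 4)): [1, 5, 2, 6, 0, 4, 3]
After 3 (swap(3, 0)): [6, 5, 2, 1, 0, 4, 3]
After 4 (reverse(0, 2)): [2, 5, 6, 1, 0, 4, 3]
After 5 (reverse(3, 4)): [2, 5, 6, 0, 1, 4, 3]
After 6 (swap(6, 2)): [2, 5, 3, 0, 1, 4, 6]
After 7 (rotate_left(1, 6, k=3)): [2, 1, 4, 6, 5, 3, 0]
After 8 (reverse(4, 6)): [2, 1, 4, 6, 0, 3, 5]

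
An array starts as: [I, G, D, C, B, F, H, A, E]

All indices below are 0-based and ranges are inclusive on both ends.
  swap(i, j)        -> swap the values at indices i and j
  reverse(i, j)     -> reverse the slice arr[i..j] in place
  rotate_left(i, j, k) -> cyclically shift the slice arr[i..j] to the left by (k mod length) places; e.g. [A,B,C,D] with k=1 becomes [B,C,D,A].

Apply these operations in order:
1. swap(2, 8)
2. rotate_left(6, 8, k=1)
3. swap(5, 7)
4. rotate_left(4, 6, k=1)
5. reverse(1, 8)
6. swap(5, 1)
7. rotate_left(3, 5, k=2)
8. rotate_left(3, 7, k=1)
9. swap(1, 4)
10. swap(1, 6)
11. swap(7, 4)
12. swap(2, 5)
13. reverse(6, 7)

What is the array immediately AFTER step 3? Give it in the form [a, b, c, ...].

Answer: [I, G, E, C, B, D, A, F, H]

Derivation:
After 1 (swap(2, 8)): [I, G, E, C, B, F, H, A, D]
After 2 (rotate_left(6, 8, k=1)): [I, G, E, C, B, F, A, D, H]
After 3 (swap(5, 7)): [I, G, E, C, B, D, A, F, H]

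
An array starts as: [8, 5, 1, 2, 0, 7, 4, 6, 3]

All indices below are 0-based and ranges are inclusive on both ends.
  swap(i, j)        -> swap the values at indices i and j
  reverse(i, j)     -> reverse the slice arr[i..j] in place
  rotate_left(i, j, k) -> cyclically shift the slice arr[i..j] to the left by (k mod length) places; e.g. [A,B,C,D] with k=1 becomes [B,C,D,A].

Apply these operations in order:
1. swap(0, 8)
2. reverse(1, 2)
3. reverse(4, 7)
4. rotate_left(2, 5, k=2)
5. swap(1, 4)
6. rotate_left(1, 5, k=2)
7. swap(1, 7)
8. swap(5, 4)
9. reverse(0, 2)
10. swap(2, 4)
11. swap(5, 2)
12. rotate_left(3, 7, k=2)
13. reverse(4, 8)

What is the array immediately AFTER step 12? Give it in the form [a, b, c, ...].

Answer: [1, 0, 5, 6, 7, 4, 2, 3, 8]

Derivation:
After 1 (swap(0, 8)): [3, 5, 1, 2, 0, 7, 4, 6, 8]
After 2 (reverse(1, 2)): [3, 1, 5, 2, 0, 7, 4, 6, 8]
After 3 (reverse(4, 7)): [3, 1, 5, 2, 6, 4, 7, 0, 8]
After 4 (rotate_left(2, 5, k=2)): [3, 1, 6, 4, 5, 2, 7, 0, 8]
After 5 (swap(1, 4)): [3, 5, 6, 4, 1, 2, 7, 0, 8]
After 6 (rotate_left(1, 5, k=2)): [3, 4, 1, 2, 5, 6, 7, 0, 8]
After 7 (swap(1, 7)): [3, 0, 1, 2, 5, 6, 7, 4, 8]
After 8 (swap(5, 4)): [3, 0, 1, 2, 6, 5, 7, 4, 8]
After 9 (reverse(0, 2)): [1, 0, 3, 2, 6, 5, 7, 4, 8]
After 10 (swap(2, 4)): [1, 0, 6, 2, 3, 5, 7, 4, 8]
After 11 (swap(5, 2)): [1, 0, 5, 2, 3, 6, 7, 4, 8]
After 12 (rotate_left(3, 7, k=2)): [1, 0, 5, 6, 7, 4, 2, 3, 8]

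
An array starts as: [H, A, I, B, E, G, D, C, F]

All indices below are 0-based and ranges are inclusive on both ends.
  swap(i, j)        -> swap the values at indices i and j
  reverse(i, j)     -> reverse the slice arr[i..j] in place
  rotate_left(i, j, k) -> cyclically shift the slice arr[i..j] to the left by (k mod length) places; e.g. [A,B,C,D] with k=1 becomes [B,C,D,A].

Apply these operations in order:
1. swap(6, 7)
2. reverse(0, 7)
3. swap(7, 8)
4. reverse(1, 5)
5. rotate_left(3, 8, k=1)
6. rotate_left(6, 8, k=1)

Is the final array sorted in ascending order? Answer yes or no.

Answer: no

Derivation:
After 1 (swap(6, 7)): [H, A, I, B, E, G, C, D, F]
After 2 (reverse(0, 7)): [D, C, G, E, B, I, A, H, F]
After 3 (swap(7, 8)): [D, C, G, E, B, I, A, F, H]
After 4 (reverse(1, 5)): [D, I, B, E, G, C, A, F, H]
After 5 (rotate_left(3, 8, k=1)): [D, I, B, G, C, A, F, H, E]
After 6 (rotate_left(6, 8, k=1)): [D, I, B, G, C, A, H, E, F]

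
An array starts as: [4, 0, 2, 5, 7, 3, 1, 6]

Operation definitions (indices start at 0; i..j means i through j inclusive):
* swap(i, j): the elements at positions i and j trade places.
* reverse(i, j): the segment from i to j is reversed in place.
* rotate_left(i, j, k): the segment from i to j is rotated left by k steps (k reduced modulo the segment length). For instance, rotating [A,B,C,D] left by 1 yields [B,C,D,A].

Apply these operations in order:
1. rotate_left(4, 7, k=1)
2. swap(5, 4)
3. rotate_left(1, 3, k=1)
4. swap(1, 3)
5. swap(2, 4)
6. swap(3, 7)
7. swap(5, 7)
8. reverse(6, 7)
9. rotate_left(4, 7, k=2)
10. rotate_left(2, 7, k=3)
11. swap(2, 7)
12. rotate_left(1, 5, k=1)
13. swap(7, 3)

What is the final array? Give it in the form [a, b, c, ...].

After 1 (rotate_left(4, 7, k=1)): [4, 0, 2, 5, 3, 1, 6, 7]
After 2 (swap(5, 4)): [4, 0, 2, 5, 1, 3, 6, 7]
After 3 (rotate_left(1, 3, k=1)): [4, 2, 5, 0, 1, 3, 6, 7]
After 4 (swap(1, 3)): [4, 0, 5, 2, 1, 3, 6, 7]
After 5 (swap(2, 4)): [4, 0, 1, 2, 5, 3, 6, 7]
After 6 (swap(3, 7)): [4, 0, 1, 7, 5, 3, 6, 2]
After 7 (swap(5, 7)): [4, 0, 1, 7, 5, 2, 6, 3]
After 8 (reverse(6, 7)): [4, 0, 1, 7, 5, 2, 3, 6]
After 9 (rotate_left(4, 7, k=2)): [4, 0, 1, 7, 3, 6, 5, 2]
After 10 (rotate_left(2, 7, k=3)): [4, 0, 6, 5, 2, 1, 7, 3]
After 11 (swap(2, 7)): [4, 0, 3, 5, 2, 1, 7, 6]
After 12 (rotate_left(1, 5, k=1)): [4, 3, 5, 2, 1, 0, 7, 6]
After 13 (swap(7, 3)): [4, 3, 5, 6, 1, 0, 7, 2]

Answer: [4, 3, 5, 6, 1, 0, 7, 2]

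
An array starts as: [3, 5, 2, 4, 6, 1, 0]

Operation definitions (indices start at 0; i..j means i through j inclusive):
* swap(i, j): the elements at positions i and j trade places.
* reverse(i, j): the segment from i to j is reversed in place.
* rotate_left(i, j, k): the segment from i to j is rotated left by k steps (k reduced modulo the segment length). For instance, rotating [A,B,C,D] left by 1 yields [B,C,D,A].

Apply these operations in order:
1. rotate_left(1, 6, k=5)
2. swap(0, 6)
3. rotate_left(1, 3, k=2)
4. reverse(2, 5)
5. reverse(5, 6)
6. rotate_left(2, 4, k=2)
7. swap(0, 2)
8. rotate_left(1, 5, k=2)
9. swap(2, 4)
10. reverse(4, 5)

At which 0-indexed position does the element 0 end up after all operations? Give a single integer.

After 1 (rotate_left(1, 6, k=5)): [3, 0, 5, 2, 4, 6, 1]
After 2 (swap(0, 6)): [1, 0, 5, 2, 4, 6, 3]
After 3 (rotate_left(1, 3, k=2)): [1, 2, 0, 5, 4, 6, 3]
After 4 (reverse(2, 5)): [1, 2, 6, 4, 5, 0, 3]
After 5 (reverse(5, 6)): [1, 2, 6, 4, 5, 3, 0]
After 6 (rotate_left(2, 4, k=2)): [1, 2, 5, 6, 4, 3, 0]
After 7 (swap(0, 2)): [5, 2, 1, 6, 4, 3, 0]
After 8 (rotate_left(1, 5, k=2)): [5, 6, 4, 3, 2, 1, 0]
After 9 (swap(2, 4)): [5, 6, 2, 3, 4, 1, 0]
After 10 (reverse(4, 5)): [5, 6, 2, 3, 1, 4, 0]

Answer: 6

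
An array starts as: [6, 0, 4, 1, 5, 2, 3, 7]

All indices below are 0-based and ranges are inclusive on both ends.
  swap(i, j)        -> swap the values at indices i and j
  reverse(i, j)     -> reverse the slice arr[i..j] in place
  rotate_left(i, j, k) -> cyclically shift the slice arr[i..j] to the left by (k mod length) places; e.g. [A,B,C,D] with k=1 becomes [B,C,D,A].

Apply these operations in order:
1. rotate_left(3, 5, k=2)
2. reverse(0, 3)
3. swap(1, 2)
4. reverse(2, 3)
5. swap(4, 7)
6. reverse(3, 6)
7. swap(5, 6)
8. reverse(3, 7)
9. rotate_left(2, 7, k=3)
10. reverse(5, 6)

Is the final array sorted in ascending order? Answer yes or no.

Answer: no

Derivation:
After 1 (rotate_left(3, 5, k=2)): [6, 0, 4, 2, 1, 5, 3, 7]
After 2 (reverse(0, 3)): [2, 4, 0, 6, 1, 5, 3, 7]
After 3 (swap(1, 2)): [2, 0, 4, 6, 1, 5, 3, 7]
After 4 (reverse(2, 3)): [2, 0, 6, 4, 1, 5, 3, 7]
After 5 (swap(4, 7)): [2, 0, 6, 4, 7, 5, 3, 1]
After 6 (reverse(3, 6)): [2, 0, 6, 3, 5, 7, 4, 1]
After 7 (swap(5, 6)): [2, 0, 6, 3, 5, 4, 7, 1]
After 8 (reverse(3, 7)): [2, 0, 6, 1, 7, 4, 5, 3]
After 9 (rotate_left(2, 7, k=3)): [2, 0, 4, 5, 3, 6, 1, 7]
After 10 (reverse(5, 6)): [2, 0, 4, 5, 3, 1, 6, 7]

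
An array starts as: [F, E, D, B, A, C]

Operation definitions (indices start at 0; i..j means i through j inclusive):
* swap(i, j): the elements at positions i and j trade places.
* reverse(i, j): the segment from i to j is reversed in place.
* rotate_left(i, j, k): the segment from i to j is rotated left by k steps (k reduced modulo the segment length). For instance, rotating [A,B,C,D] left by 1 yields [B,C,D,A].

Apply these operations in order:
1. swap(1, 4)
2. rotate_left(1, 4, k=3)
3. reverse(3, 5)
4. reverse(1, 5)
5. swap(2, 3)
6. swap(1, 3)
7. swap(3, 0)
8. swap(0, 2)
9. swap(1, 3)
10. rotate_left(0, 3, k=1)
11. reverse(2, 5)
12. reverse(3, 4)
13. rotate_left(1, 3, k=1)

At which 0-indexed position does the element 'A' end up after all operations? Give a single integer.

After 1 (swap(1, 4)): [F, A, D, B, E, C]
After 2 (rotate_left(1, 4, k=3)): [F, E, A, D, B, C]
After 3 (reverse(3, 5)): [F, E, A, C, B, D]
After 4 (reverse(1, 5)): [F, D, B, C, A, E]
After 5 (swap(2, 3)): [F, D, C, B, A, E]
After 6 (swap(1, 3)): [F, B, C, D, A, E]
After 7 (swap(3, 0)): [D, B, C, F, A, E]
After 8 (swap(0, 2)): [C, B, D, F, A, E]
After 9 (swap(1, 3)): [C, F, D, B, A, E]
After 10 (rotate_left(0, 3, k=1)): [F, D, B, C, A, E]
After 11 (reverse(2, 5)): [F, D, E, A, C, B]
After 12 (reverse(3, 4)): [F, D, E, C, A, B]
After 13 (rotate_left(1, 3, k=1)): [F, E, C, D, A, B]

Answer: 4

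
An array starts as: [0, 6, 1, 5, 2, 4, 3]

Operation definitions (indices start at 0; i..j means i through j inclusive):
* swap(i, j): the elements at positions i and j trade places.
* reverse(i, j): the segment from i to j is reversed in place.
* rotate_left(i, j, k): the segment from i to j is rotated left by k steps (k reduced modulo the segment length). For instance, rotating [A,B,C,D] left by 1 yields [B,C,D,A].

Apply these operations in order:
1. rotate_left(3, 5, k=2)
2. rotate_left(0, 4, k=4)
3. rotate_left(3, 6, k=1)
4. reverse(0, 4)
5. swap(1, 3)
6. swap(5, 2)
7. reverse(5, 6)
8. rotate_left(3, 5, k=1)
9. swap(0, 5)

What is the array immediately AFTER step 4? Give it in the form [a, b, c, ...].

Answer: [2, 4, 6, 0, 5, 3, 1]

Derivation:
After 1 (rotate_left(3, 5, k=2)): [0, 6, 1, 4, 5, 2, 3]
After 2 (rotate_left(0, 4, k=4)): [5, 0, 6, 1, 4, 2, 3]
After 3 (rotate_left(3, 6, k=1)): [5, 0, 6, 4, 2, 3, 1]
After 4 (reverse(0, 4)): [2, 4, 6, 0, 5, 3, 1]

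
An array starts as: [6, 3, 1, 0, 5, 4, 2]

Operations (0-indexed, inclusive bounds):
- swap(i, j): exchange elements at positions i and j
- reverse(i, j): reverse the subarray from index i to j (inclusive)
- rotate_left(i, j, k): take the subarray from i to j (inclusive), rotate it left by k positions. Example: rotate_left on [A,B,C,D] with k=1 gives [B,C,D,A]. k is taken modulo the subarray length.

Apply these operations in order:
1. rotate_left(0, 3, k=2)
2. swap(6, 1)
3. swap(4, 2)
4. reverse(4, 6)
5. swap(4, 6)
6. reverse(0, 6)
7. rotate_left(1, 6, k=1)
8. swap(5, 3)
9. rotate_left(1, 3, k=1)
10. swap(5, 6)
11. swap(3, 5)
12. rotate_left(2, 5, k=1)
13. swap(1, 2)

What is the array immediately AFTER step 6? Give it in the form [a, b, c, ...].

Answer: [0, 4, 6, 3, 5, 2, 1]

Derivation:
After 1 (rotate_left(0, 3, k=2)): [1, 0, 6, 3, 5, 4, 2]
After 2 (swap(6, 1)): [1, 2, 6, 3, 5, 4, 0]
After 3 (swap(4, 2)): [1, 2, 5, 3, 6, 4, 0]
After 4 (reverse(4, 6)): [1, 2, 5, 3, 0, 4, 6]
After 5 (swap(4, 6)): [1, 2, 5, 3, 6, 4, 0]
After 6 (reverse(0, 6)): [0, 4, 6, 3, 5, 2, 1]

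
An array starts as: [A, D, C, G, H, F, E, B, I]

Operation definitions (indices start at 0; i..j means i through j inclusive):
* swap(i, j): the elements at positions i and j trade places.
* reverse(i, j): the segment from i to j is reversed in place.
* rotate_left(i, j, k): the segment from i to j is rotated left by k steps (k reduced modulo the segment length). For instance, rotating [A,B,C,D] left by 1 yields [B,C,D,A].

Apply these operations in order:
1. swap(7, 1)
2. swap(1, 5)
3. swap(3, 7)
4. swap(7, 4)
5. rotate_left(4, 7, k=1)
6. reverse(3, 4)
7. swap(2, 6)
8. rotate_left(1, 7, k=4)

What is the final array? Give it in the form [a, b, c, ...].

After 1 (swap(7, 1)): [A, B, C, G, H, F, E, D, I]
After 2 (swap(1, 5)): [A, F, C, G, H, B, E, D, I]
After 3 (swap(3, 7)): [A, F, C, D, H, B, E, G, I]
After 4 (swap(7, 4)): [A, F, C, D, G, B, E, H, I]
After 5 (rotate_left(4, 7, k=1)): [A, F, C, D, B, E, H, G, I]
After 6 (reverse(3, 4)): [A, F, C, B, D, E, H, G, I]
After 7 (swap(2, 6)): [A, F, H, B, D, E, C, G, I]
After 8 (rotate_left(1, 7, k=4)): [A, E, C, G, F, H, B, D, I]

Answer: [A, E, C, G, F, H, B, D, I]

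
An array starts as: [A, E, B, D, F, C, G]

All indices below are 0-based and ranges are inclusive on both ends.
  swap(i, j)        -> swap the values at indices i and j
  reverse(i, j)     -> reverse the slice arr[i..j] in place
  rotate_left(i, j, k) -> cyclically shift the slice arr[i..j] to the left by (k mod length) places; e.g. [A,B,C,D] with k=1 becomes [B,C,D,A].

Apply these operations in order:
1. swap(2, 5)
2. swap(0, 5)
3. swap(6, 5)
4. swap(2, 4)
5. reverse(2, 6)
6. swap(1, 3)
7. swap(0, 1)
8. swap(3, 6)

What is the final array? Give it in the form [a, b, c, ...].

After 1 (swap(2, 5)): [A, E, C, D, F, B, G]
After 2 (swap(0, 5)): [B, E, C, D, F, A, G]
After 3 (swap(6, 5)): [B, E, C, D, F, G, A]
After 4 (swap(2, 4)): [B, E, F, D, C, G, A]
After 5 (reverse(2, 6)): [B, E, A, G, C, D, F]
After 6 (swap(1, 3)): [B, G, A, E, C, D, F]
After 7 (swap(0, 1)): [G, B, A, E, C, D, F]
After 8 (swap(3, 6)): [G, B, A, F, C, D, E]

Answer: [G, B, A, F, C, D, E]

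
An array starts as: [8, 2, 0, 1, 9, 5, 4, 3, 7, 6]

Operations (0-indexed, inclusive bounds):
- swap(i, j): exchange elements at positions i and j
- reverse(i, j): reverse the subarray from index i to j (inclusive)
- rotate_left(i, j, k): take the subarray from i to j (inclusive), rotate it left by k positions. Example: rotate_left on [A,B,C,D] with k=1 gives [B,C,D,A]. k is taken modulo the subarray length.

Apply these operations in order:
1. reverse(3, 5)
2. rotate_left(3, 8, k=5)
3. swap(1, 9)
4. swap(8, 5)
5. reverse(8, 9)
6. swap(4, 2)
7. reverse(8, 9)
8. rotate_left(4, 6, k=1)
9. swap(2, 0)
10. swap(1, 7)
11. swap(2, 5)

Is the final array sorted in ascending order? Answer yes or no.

After 1 (reverse(3, 5)): [8, 2, 0, 5, 9, 1, 4, 3, 7, 6]
After 2 (rotate_left(3, 8, k=5)): [8, 2, 0, 7, 5, 9, 1, 4, 3, 6]
After 3 (swap(1, 9)): [8, 6, 0, 7, 5, 9, 1, 4, 3, 2]
After 4 (swap(8, 5)): [8, 6, 0, 7, 5, 3, 1, 4, 9, 2]
After 5 (reverse(8, 9)): [8, 6, 0, 7, 5, 3, 1, 4, 2, 9]
After 6 (swap(4, 2)): [8, 6, 5, 7, 0, 3, 1, 4, 2, 9]
After 7 (reverse(8, 9)): [8, 6, 5, 7, 0, 3, 1, 4, 9, 2]
After 8 (rotate_left(4, 6, k=1)): [8, 6, 5, 7, 3, 1, 0, 4, 9, 2]
After 9 (swap(2, 0)): [5, 6, 8, 7, 3, 1, 0, 4, 9, 2]
After 10 (swap(1, 7)): [5, 4, 8, 7, 3, 1, 0, 6, 9, 2]
After 11 (swap(2, 5)): [5, 4, 1, 7, 3, 8, 0, 6, 9, 2]

Answer: no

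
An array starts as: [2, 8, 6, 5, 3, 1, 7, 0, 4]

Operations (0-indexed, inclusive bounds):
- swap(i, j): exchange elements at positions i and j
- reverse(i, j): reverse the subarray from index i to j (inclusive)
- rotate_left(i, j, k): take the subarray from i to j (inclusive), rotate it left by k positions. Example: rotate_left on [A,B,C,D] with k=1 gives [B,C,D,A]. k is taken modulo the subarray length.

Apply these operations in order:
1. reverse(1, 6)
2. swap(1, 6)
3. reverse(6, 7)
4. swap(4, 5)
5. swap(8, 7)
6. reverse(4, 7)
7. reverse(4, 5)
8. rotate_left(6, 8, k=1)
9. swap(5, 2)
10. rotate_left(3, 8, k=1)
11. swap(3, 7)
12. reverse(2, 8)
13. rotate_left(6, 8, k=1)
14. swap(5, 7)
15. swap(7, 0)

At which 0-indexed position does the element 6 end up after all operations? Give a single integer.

After 1 (reverse(1, 6)): [2, 7, 1, 3, 5, 6, 8, 0, 4]
After 2 (swap(1, 6)): [2, 8, 1, 3, 5, 6, 7, 0, 4]
After 3 (reverse(6, 7)): [2, 8, 1, 3, 5, 6, 0, 7, 4]
After 4 (swap(4, 5)): [2, 8, 1, 3, 6, 5, 0, 7, 4]
After 5 (swap(8, 7)): [2, 8, 1, 3, 6, 5, 0, 4, 7]
After 6 (reverse(4, 7)): [2, 8, 1, 3, 4, 0, 5, 6, 7]
After 7 (reverse(4, 5)): [2, 8, 1, 3, 0, 4, 5, 6, 7]
After 8 (rotate_left(6, 8, k=1)): [2, 8, 1, 3, 0, 4, 6, 7, 5]
After 9 (swap(5, 2)): [2, 8, 4, 3, 0, 1, 6, 7, 5]
After 10 (rotate_left(3, 8, k=1)): [2, 8, 4, 0, 1, 6, 7, 5, 3]
After 11 (swap(3, 7)): [2, 8, 4, 5, 1, 6, 7, 0, 3]
After 12 (reverse(2, 8)): [2, 8, 3, 0, 7, 6, 1, 5, 4]
After 13 (rotate_left(6, 8, k=1)): [2, 8, 3, 0, 7, 6, 5, 4, 1]
After 14 (swap(5, 7)): [2, 8, 3, 0, 7, 4, 5, 6, 1]
After 15 (swap(7, 0)): [6, 8, 3, 0, 7, 4, 5, 2, 1]

Answer: 0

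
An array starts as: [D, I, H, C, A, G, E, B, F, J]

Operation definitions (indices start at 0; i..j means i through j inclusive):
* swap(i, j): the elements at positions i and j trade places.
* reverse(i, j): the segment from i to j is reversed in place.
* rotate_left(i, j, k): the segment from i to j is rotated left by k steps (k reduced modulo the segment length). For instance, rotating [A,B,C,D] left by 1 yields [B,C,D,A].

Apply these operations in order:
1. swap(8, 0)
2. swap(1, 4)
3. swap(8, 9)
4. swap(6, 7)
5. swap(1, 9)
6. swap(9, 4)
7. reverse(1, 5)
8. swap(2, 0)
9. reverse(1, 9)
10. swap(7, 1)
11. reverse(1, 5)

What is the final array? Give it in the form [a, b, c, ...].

After 1 (swap(8, 0)): [F, I, H, C, A, G, E, B, D, J]
After 2 (swap(1, 4)): [F, A, H, C, I, G, E, B, D, J]
After 3 (swap(8, 9)): [F, A, H, C, I, G, E, B, J, D]
After 4 (swap(6, 7)): [F, A, H, C, I, G, B, E, J, D]
After 5 (swap(1, 9)): [F, D, H, C, I, G, B, E, J, A]
After 6 (swap(9, 4)): [F, D, H, C, A, G, B, E, J, I]
After 7 (reverse(1, 5)): [F, G, A, C, H, D, B, E, J, I]
After 8 (swap(2, 0)): [A, G, F, C, H, D, B, E, J, I]
After 9 (reverse(1, 9)): [A, I, J, E, B, D, H, C, F, G]
After 10 (swap(7, 1)): [A, C, J, E, B, D, H, I, F, G]
After 11 (reverse(1, 5)): [A, D, B, E, J, C, H, I, F, G]

Answer: [A, D, B, E, J, C, H, I, F, G]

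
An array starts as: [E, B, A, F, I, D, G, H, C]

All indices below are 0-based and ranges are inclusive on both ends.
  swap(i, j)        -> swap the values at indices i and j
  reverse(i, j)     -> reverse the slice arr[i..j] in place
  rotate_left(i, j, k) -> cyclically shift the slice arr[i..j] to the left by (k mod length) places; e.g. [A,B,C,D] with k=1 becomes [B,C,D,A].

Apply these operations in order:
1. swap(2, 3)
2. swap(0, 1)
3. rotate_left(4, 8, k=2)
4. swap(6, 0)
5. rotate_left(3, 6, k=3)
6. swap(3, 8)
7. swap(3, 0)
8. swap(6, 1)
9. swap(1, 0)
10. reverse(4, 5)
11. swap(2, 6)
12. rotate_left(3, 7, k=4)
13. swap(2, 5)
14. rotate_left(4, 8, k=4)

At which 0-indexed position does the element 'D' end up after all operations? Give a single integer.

Answer: 1

Derivation:
After 1 (swap(2, 3)): [E, B, F, A, I, D, G, H, C]
After 2 (swap(0, 1)): [B, E, F, A, I, D, G, H, C]
After 3 (rotate_left(4, 8, k=2)): [B, E, F, A, G, H, C, I, D]
After 4 (swap(6, 0)): [C, E, F, A, G, H, B, I, D]
After 5 (rotate_left(3, 6, k=3)): [C, E, F, B, A, G, H, I, D]
After 6 (swap(3, 8)): [C, E, F, D, A, G, H, I, B]
After 7 (swap(3, 0)): [D, E, F, C, A, G, H, I, B]
After 8 (swap(6, 1)): [D, H, F, C, A, G, E, I, B]
After 9 (swap(1, 0)): [H, D, F, C, A, G, E, I, B]
After 10 (reverse(4, 5)): [H, D, F, C, G, A, E, I, B]
After 11 (swap(2, 6)): [H, D, E, C, G, A, F, I, B]
After 12 (rotate_left(3, 7, k=4)): [H, D, E, I, C, G, A, F, B]
After 13 (swap(2, 5)): [H, D, G, I, C, E, A, F, B]
After 14 (rotate_left(4, 8, k=4)): [H, D, G, I, B, C, E, A, F]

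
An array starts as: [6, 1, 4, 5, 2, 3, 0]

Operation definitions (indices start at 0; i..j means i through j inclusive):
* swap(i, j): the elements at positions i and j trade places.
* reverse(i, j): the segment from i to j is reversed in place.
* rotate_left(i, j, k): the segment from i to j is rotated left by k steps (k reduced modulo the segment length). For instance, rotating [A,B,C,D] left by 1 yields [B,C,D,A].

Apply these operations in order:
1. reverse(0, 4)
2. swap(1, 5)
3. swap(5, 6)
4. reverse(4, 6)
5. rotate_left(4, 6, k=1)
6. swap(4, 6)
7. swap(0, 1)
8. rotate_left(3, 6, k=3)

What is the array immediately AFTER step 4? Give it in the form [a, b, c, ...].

Answer: [2, 3, 4, 1, 5, 0, 6]

Derivation:
After 1 (reverse(0, 4)): [2, 5, 4, 1, 6, 3, 0]
After 2 (swap(1, 5)): [2, 3, 4, 1, 6, 5, 0]
After 3 (swap(5, 6)): [2, 3, 4, 1, 6, 0, 5]
After 4 (reverse(4, 6)): [2, 3, 4, 1, 5, 0, 6]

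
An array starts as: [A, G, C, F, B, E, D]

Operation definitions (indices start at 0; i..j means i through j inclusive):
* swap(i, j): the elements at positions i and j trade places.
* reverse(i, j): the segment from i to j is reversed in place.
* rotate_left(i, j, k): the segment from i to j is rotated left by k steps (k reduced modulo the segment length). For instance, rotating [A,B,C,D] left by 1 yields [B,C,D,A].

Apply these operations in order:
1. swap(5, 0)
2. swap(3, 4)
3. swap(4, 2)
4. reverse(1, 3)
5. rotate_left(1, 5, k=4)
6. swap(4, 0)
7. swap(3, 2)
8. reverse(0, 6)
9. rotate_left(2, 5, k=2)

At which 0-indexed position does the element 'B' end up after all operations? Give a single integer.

After 1 (swap(5, 0)): [E, G, C, F, B, A, D]
After 2 (swap(3, 4)): [E, G, C, B, F, A, D]
After 3 (swap(4, 2)): [E, G, F, B, C, A, D]
After 4 (reverse(1, 3)): [E, B, F, G, C, A, D]
After 5 (rotate_left(1, 5, k=4)): [E, A, B, F, G, C, D]
After 6 (swap(4, 0)): [G, A, B, F, E, C, D]
After 7 (swap(3, 2)): [G, A, F, B, E, C, D]
After 8 (reverse(0, 6)): [D, C, E, B, F, A, G]
After 9 (rotate_left(2, 5, k=2)): [D, C, F, A, E, B, G]

Answer: 5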